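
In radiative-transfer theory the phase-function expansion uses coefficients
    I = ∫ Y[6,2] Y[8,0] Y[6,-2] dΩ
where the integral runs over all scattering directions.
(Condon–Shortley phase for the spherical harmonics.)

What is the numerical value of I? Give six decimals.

-0.116212

m-sum 0 ✓  L=20 even ✓  2≤6≤14 ✓
Π(2lᵢ+1) = 13×17×13 = 2873
triangle coeff Δ(6,8,6) = 1/1309458150
Σ_t [2,6]: t=2:+1/49766400 t=3:−1/3110400 t=4:+1/1327104 t=5:−1/3110400 t=6:+1/49766400 = 1/6635520
(3j)²=350/46189 [(6 8 6; 0 0 0)], sign=+1
Σ_t [0,4]: t=0:+1/39016857600 t=1:−1/152409600 t=2:+1/8294400 t=3:−1/3110400 t=4:+1/7962624 = -71/867041280
(3j)²=5041/646646 [(6 8 6; 2 0 -2)], sign=-1
⇒ 4πI² = 126025/742577
I = (-1)√(126025/742577/(4π)) = -0.11621245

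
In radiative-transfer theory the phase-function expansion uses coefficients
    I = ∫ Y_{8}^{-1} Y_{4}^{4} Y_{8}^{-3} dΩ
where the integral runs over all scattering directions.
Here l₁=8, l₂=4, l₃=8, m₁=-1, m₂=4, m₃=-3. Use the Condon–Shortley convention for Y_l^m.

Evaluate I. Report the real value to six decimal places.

Rules hold: Σm=0, L=20 even, 4≤8≤12.
N = 17·9·17 = 2601
Δ = 4!·12!·4!/21! = 1/185175900
Racah Σ t=0..4: t=0:+1/557383680 t=1:−1/21772800 t=2:+1/8294400 t=3:−1/21772800 t=4:+1/557383680 = 1/30965760
⇒ 3j(8 4 8; 0 0 0)² = 36/4199, sgn +1
Racah Σ t=4..4: t=4:+1/348364800 = 1/348364800
⇒ 3j(8 4 8; -1 4 -3)² = 66/4199, sgn -1
4πI² = N·(3j₀)²·(3jₘ)² = 21384/61009
I = -1·√(0.350506/4π) = -0.16701004

-0.167010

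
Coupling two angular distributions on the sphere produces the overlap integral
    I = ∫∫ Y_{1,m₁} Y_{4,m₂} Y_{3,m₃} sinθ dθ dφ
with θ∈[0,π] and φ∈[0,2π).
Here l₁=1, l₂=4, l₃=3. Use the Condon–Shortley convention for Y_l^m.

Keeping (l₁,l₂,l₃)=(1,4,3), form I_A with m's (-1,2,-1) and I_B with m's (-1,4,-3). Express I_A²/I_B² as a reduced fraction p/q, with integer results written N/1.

15/28

Same 1,4,3: normalisation and zero-m 3j drop out of the ratio.
A: Δ: 2! 0! 6! / 9! → 1/252; sum: t=2:+1/96 = 1/96; 3j²(1 4 3; -1 2 -1) = Δ·Π!·Σ² = 5/84  (sign +1)
B: Δ: 2! 0! 6! / 9! → 1/252; sum: t=2:+1/1440 = 1/1440; 3j²(1 4 3; -1 4 -3) = Δ·Π!·Σ² = 1/9  (sign +1)
I_A²/I_B² = (5/84)/(1/9) = 15/28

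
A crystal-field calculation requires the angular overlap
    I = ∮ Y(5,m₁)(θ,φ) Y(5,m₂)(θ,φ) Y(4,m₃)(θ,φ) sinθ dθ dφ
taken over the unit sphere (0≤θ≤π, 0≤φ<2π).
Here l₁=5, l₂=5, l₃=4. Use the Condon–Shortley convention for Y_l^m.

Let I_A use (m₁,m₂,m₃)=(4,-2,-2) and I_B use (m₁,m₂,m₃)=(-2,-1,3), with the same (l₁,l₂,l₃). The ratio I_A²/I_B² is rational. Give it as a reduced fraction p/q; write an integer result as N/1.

l's match ⇒ only the (l;m) 3-j factors differ between A and B.
A: triangle coeff Δ(5,5,4) = 1/3153150; Σ_t [0,1]: t=0:+1/25920 t=1:−1/11520 = -1/20736; (3j)²=5/429 [(5 5 4; 4 -2 -2)], sign=-1
B: triangle coeff Δ(5,5,4) = 1/3153150; Σ_t [3,4]: t=3:−1/5184 t=4:+1/6912 = -1/20736; (3j)²=5/2574 [(5 5 4; -2 -1 3)], sign=+1
I_A²/I_B² = (5/429)/(5/2574) = 6/1

6/1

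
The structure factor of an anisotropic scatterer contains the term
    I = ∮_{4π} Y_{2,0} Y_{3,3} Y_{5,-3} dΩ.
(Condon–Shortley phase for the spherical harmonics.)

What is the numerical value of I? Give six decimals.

-0.126792

Rules hold: Σm=0, L=10 even, 1≤5≤5.
N = 5·7·11 = 385
Δ = 0!·4!·6!/11! = 1/2310
Racah Σ t=0..0: t=0:+1/144 = 1/144
⇒ 3j(2 3 5; 0 0 0)² = 10/231, sgn -1
Racah Σ t=0..0: t=0:+1/2880 = 1/2880
⇒ 3j(2 3 5; 0 3 -3)² = 2/165, sgn +1
4πI² = N·(3j₀)²·(3jₘ)² = 20/99
I = -1·√(0.20202/4π) = -0.12679218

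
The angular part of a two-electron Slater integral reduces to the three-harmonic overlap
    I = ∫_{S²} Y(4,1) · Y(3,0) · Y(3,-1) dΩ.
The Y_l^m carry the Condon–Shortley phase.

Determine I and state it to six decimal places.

-0.099323

m-sum 0 ✓  L=10 even ✓  1≤3≤7 ✓
Π(2lᵢ+1) = 9×7×7 = 441
triangle coeff Δ(4,3,3) = 1/34650
Σ_t [1,3]: t=1:−1/72 t=2:+1/16 t=3:−1/72 = 5/144
(3j)²=2/77 [(4 3 3; 0 0 0)], sign=-1
Σ_t [1,3]: t=1:−1/48 t=2:+1/24 t=3:−1/288 = 5/288
(3j)²=5/462 [(4 3 3; 1 0 -1)], sign=+1
⇒ 4πI² = 15/121
I = (-1)√(15/121/(4π)) = -0.09932258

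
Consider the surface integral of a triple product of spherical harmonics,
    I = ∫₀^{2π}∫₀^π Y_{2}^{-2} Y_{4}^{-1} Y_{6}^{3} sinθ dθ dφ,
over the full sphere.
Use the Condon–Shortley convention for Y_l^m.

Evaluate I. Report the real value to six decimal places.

Rules hold: Σm=0, L=12 even, 2≤6≤6.
N = 5·9·13 = 585
Δ = 0!·4!·8!/13! = 1/6435
Racah Σ t=0..0: t=0:+1/2304 = 1/2304
⇒ 3j(2 4 6; 0 0 0)² = 5/143, sgn +1
Racah Σ t=0..0: t=0:+1/17280 = 1/17280
⇒ 3j(2 4 6; -2 -1 3)² = 14/715, sgn -1
4πI² = N·(3j₀)²·(3jₘ)² = 630/1573
I = -1·√(0.400509/4π) = -0.17852580

-0.178526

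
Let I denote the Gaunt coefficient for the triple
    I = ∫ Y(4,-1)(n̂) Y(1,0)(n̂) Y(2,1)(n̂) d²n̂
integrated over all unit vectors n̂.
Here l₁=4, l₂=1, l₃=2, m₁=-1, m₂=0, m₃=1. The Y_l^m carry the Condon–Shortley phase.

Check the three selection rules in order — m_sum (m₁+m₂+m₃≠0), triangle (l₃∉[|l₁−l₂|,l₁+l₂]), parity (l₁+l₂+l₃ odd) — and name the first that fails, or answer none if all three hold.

triangle

m₁+m₂+m₃ = -1 + 0 + 1 = 0  ✓
triangle: |4−1|=3 ≤ l₃=2 ≤ 4+1=5  ✗
parity: l₁+l₂+l₃ = 7 is odd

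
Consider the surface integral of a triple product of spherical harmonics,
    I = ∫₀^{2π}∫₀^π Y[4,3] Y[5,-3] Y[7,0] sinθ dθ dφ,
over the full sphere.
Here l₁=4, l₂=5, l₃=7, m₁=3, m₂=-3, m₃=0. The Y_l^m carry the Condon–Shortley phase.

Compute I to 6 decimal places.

-0.132164

Rules hold: Σm=0, L=16 even, 1≤7≤9.
N = 9·11·15 = 1485
Δ = 2!·6!·8!/17! = 1/6126120
Racah Σ t=0..2: t=0:+1/69120 t=1:−1/20736 t=2:+1/69120 = -1/51840
⇒ 3j(4 5 7; 0 0 0)² = 280/21879, sgn +1
Racah Σ t=0..1: t=0:+1/345600 t=1:−1/3628800 = 19/7257600
⇒ 3j(4 5 7; 3 -3 0)² = 2527/218790, sgn -1
4πI² = N·(3j₀)²·(3jₘ)² = 353780/1611753
I = -1·√(0.2195/4π) = -0.13216378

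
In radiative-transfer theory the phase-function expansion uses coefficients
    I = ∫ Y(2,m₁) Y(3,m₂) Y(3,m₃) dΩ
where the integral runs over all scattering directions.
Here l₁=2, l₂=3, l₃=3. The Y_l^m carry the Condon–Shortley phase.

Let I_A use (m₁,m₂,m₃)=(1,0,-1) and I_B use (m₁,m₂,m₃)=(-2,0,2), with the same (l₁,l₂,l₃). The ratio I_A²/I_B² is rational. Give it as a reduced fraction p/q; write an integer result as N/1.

1/10

l's match ⇒ only the (l;m) 3-j factors differ between A and B.
A: triangle coeff Δ(2,3,3) = 1/3780; Σ_t [0,1]: t=0:+1/12 t=1:−1/8 = -1/24; (3j)²=1/210 [(2 3 3; 1 0 -1)], sign=-1
B: triangle coeff Δ(2,3,3) = 1/3780; Σ_t [2,2]: t=2:+1/24 = 1/24; (3j)²=1/21 [(2 3 3; -2 0 2)], sign=-1
I_A²/I_B² = (1/210)/(1/21) = 1/10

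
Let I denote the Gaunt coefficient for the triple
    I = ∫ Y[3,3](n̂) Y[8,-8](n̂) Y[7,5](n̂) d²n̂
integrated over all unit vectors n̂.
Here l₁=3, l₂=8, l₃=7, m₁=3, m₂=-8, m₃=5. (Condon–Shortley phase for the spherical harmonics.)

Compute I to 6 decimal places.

-0.093795

Checks pass: Σm=0; 18 even; l₃=7∈[5,11].
(2·3+1)(2·8+1)(2·7+1) = 1785
Δ: 4! 2! 12! / 19! → 1/5290740
sum: t=1:−1/7257600 t=2:+1/2073600 t=3:−1/7257600 = 1/4838400
3j²(3 8 7; 0 0 0) = Δ·Π!·Σ² = 252/20995  (sign -1)
sum: t=0:+1/22992076800 = 1/22992076800
3j²(3 8 7; 3 -8 5) = Δ·Π!·Σ² = 5/969  (sign +1)
combine: 4πI² = 1785·252/20995·5/969 = 8820/79781
take √, sign -1: I = -0.09379499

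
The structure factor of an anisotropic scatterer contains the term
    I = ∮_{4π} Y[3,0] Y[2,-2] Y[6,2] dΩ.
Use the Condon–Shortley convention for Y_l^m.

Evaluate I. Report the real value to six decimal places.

|3−2|≤6≤3+2 violated ⇒ I = 0

0.000000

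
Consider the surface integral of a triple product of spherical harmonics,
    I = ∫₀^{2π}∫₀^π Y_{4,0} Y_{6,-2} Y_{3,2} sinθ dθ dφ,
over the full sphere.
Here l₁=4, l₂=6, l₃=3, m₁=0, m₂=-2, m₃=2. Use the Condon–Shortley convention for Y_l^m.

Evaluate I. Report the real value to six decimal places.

0.000000

Σlᵢ=13 odd — θ-integrand is odd under cosθ→−cosθ; I=0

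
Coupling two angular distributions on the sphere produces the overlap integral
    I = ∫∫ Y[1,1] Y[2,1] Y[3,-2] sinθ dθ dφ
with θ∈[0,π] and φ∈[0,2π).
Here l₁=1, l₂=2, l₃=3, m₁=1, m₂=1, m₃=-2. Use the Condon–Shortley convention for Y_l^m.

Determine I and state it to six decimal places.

0.261169

m-sum 0 ✓  L=6 even ✓  1≤3≤3 ✓
Π(2lᵢ+1) = 3×5×7 = 105
triangle coeff Δ(1,2,3) = 1/105
Σ_t [0,0]: t=0:+1/4 = 1/4
(3j)²=3/35 [(1 2 3; 0 0 0)], sign=-1
Σ_t [0,0]: t=0:+1/12 = 1/12
(3j)²=2/21 [(1 2 3; 1 1 -2)], sign=-1
⇒ 4πI² = 6/7
I = (+1)√(6/7/(4π)) = 0.26116903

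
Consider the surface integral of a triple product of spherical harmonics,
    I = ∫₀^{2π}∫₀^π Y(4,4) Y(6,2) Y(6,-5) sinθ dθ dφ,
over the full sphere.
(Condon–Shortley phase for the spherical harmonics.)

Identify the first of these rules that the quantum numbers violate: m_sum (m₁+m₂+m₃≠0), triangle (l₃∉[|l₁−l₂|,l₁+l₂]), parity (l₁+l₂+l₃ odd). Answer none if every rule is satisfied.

m_sum

m₁+m₂+m₃ = 4 + 2 − 5 = 1  ✗
triangle: |4−6|=2 ≤ l₃=6 ≤ 4+6=10
parity: l₁+l₂+l₃ = 16 is even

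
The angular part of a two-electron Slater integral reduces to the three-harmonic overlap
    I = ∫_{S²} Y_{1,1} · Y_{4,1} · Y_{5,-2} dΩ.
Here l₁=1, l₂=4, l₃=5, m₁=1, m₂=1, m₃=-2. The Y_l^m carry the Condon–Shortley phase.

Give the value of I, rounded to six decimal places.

m-sum 0 ✓  L=10 even ✓  3≤5≤5 ✓
Π(2lᵢ+1) = 3×9×11 = 297
triangle coeff Δ(1,4,5) = 1/495
Σ_t [0,0]: t=0:+1/576 = 1/576
(3j)²=5/99 [(1 4 5; 0 0 0)], sign=-1
Σ_t [0,0]: t=0:+1/1440 = 1/1440
(3j)²=7/165 [(1 4 5; 1 1 -2)], sign=-1
⇒ 4πI² = 7/11
I = (+1)√(7/11/(4π)) = 0.22503380

0.225034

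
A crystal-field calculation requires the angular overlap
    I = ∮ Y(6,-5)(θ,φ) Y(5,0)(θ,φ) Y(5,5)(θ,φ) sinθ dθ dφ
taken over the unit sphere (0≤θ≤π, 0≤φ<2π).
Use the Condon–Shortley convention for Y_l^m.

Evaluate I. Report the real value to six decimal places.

-0.152641

Checks pass: Σm=0; 16 even; l₃=5∈[1,11].
(2·6+1)(2·5+1)(2·5+1) = 1573
Δ: 6! 6! 4! / 17! → 1/28588560
sum: t=1:−1/345600 t=2:+1/13824 t=3:−1/5184 t=4:+1/13824 t=5:−1/345600 = -7/129600
3j²(6 5 5; 0 0 0) = Δ·Π!·Σ² = 80/7293  (sign +1)
sum: t=5:−1/2073600 = -1/2073600
3j²(6 5 5; -5 0 5) = Δ·Π!·Σ² = 15/884  (sign -1)
combine: 4πI² = 1573·80/7293·15/884 = 1100/3757
take √, sign -1: I = -0.15264086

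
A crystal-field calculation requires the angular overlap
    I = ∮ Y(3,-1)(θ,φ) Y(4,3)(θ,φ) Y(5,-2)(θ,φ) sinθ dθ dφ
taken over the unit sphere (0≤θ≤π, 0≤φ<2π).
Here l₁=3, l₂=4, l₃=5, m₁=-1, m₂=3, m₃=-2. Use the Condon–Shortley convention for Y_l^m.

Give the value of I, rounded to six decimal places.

-0.171363

Checks pass: Σm=0; 12 even; l₃=5∈[1,7].
(2·3+1)(2·4+1)(2·5+1) = 693
Δ: 2! 4! 6! / 13! → 1/180180
sum: t=0:+1/576 t=1:−1/144 t=2:+1/576 = -1/288
3j²(3 4 5; 0 0 0) = Δ·Π!·Σ² = 20/1001  (sign +1)
sum: t=1:−1/4320 t=2:+1/960 = 7/8640
3j²(3 4 5; -1 3 -2) = Δ·Π!·Σ² = 343/12870  (sign -1)
combine: 4πI² = 693·20/1001·343/12870 = 686/1859
take √, sign -1: I = -0.17136315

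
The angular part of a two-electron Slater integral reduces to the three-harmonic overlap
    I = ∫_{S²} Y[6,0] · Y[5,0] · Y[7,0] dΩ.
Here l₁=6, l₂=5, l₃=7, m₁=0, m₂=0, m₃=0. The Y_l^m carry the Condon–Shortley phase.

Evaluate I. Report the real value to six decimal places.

Rules hold: Σm=0, L=18 even, 1≤7≤11.
N = 13·11·15 = 2145
Δ = 4!·8!·6!/19! = 1/174594420
Racah Σ t=0..4: t=0:+1/4147200 t=1:−1/207360 t=2:+1/82944 t=3:−1/207360 t=4:+1/4147200 = 1/345600
⇒ 3j(6 5 7; 0 0 0)² = 420/46189, sgn -1
(m-triple is (0,0,0) — same symbol as above.)
4πI² = N·(3j₀)²·(3jₘ)² = 2646000/14919047
I = +1·√(0.177357/4π) = 0.11880082

0.118801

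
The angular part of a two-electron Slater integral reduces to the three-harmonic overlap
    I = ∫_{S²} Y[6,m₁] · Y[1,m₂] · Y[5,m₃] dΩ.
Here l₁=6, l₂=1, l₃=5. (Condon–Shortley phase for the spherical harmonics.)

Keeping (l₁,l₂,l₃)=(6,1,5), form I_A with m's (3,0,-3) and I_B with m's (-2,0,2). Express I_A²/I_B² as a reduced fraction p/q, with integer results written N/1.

27/32

Shared (l₁,l₂,l₃)=(6,1,5): N and (l;000)² cancel in I_A²/I_B².
A: Δ = 2!·10!·0!/13! = 1/858; Racah Σ t=1..1: t=1:−1/80640 = -1/80640; ⇒ 3j(6 1 5; 3 0 -3)² = 9/286, sgn -1
B: Δ = 2!·10!·0!/13! = 1/858; Racah Σ t=1..1: t=1:−1/30240 = -1/30240; ⇒ 3j(6 1 5; -2 0 2)² = 16/429, sgn +1
I_A²/I_B² = (9/286)/(16/429) = 27/32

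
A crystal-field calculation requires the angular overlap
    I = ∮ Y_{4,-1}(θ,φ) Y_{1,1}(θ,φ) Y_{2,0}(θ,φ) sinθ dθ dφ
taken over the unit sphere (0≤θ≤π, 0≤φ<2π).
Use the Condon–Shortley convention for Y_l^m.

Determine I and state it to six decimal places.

|4−1|≤2≤4+1 violated ⇒ I = 0

0.000000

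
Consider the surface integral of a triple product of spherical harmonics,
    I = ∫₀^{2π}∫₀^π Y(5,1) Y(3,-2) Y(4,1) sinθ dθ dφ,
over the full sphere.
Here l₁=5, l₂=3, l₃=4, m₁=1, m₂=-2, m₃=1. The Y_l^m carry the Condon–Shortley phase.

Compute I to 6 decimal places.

0.138239

m-sum 0 ✓  L=12 even ✓  2≤4≤8 ✓
Π(2lᵢ+1) = 11×7×9 = 693
triangle coeff Δ(5,3,4) = 1/180180
Σ_t [1,3]: t=1:−1/576 t=2:+1/144 t=3:−1/576 = 1/288
(3j)²=20/1001 [(5 3 4; 0 0 0)], sign=+1
Σ_t [0,1]: t=0:+1/1152 t=1:−1/432 = -5/3456
(3j)²=625/36036 [(5 3 4; 1 -2 1)], sign=+1
⇒ 4πI² = 3125/13013
I = (+1)√(3125/13013/(4π)) = 0.13823925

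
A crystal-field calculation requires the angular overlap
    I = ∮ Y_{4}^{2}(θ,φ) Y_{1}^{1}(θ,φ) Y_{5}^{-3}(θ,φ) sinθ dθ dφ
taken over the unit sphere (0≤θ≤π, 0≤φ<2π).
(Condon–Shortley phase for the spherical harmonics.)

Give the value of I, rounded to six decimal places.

-0.259847

m-sum 0 ✓  L=10 even ✓  3≤5≤5 ✓
Π(2lᵢ+1) = 9×3×11 = 297
triangle coeff Δ(4,1,5) = 1/495
Σ_t [0,0]: t=0:+1/576 = 1/576
(3j)²=5/99 [(4 1 5; 0 0 0)], sign=-1
Σ_t [0,0]: t=0:+1/2880 = 1/2880
(3j)²=28/495 [(4 1 5; 2 1 -3)], sign=+1
⇒ 4πI² = 28/33
I = (-1)√(28/33/(4π)) = -0.25984664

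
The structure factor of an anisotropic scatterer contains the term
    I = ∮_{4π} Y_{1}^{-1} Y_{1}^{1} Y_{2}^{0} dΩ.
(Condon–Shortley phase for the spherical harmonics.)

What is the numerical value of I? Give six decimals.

0.126157

Rules hold: Σm=0, L=4 even, 0≤2≤2.
N = 3·3·5 = 45
Δ = 0!·2!·2!/5! = 1/30
Racah Σ t=0..0: t=0:+1/1 = 1/1
⇒ 3j(1 1 2; 0 0 0)² = 2/15, sgn +1
Racah Σ t=0..0: t=0:+1/4 = 1/4
⇒ 3j(1 1 2; -1 1 0)² = 1/30, sgn +1
4πI² = N·(3j₀)²·(3jₘ)² = 1/5
I = +1·√(0.2/4π) = 0.12615663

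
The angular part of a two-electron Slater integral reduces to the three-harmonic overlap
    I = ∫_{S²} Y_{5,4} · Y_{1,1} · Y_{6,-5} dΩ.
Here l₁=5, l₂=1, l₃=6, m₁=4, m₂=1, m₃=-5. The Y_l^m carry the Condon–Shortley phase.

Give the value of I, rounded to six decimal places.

-0.303018

Checks pass: Σm=0; 12 even; l₃=6∈[4,6].
(2·5+1)(2·1+1)(2·6+1) = 429
Δ: 0! 10! 2! / 13! → 1/858
sum: t=0:+1/14400 = 1/14400
3j²(5 1 6; 0 0 0) = Δ·Π!·Σ² = 6/143  (sign +1)
sum: t=0:+1/725760 = 1/725760
3j²(5 1 6; 4 1 -5) = Δ·Π!·Σ² = 5/78  (sign -1)
combine: 4πI² = 429·6/143·5/78 = 15/13
take √, sign -1: I = -0.30301841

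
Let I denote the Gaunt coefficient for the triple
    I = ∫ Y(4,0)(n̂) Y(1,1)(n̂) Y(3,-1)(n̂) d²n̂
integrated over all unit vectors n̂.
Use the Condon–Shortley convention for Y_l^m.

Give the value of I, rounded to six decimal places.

Checks pass: Σm=0; 8 even; l₃=3∈[3,5].
(2·4+1)(2·1+1)(2·3+1) = 189
Δ: 2! 6! 0! / 9! → 1/252
sum: t=1:−1/36 = -1/36
3j²(4 1 3; 0 0 0) = Δ·Π!·Σ² = 4/63  (sign +1)
sum: t=2:+1/96 = 1/96
3j²(4 1 3; 0 1 -1) = Δ·Π!·Σ² = 1/42  (sign +1)
combine: 4πI² = 189·4/63·1/42 = 2/7
take √, sign +1: I = 0.15078601

0.150786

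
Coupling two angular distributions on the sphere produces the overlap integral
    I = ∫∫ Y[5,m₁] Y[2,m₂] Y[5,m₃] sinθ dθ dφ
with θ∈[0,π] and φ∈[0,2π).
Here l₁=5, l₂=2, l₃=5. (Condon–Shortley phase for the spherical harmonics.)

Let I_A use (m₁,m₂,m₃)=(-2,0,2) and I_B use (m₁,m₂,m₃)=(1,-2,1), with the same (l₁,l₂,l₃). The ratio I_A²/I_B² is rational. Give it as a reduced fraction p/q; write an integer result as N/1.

Shared (l₁,l₂,l₃)=(5,2,5): N and (l;000)² cancel in I_A²/I_B².
A: Δ = 2!·8!·2!/13! = 1/38610; Racah Σ t=0..2: t=0:+1/20160 t=1:−1/1440 t=2:+1/2880 = -1/3360; ⇒ 3j(5 2 5; -2 0 2)² = 6/715, sgn +1
B: Δ = 2!·8!·2!/13! = 1/38610; Racah Σ t=0..0: t=0:+1/2304 = 1/2304; ⇒ 3j(5 2 5; 1 -2 1)² = 5/143, sgn +1
I_A²/I_B² = (6/715)/(5/143) = 6/25

6/25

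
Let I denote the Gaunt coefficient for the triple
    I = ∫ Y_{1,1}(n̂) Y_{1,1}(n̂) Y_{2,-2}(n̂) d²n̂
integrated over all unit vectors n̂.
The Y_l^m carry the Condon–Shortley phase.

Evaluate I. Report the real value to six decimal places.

0.309019

Checks pass: Σm=0; 4 even; l₃=2∈[0,2].
(2·1+1)(2·1+1)(2·2+1) = 45
Δ: 0! 2! 2! / 5! → 1/30
sum: t=0:+1/1 = 1/1
3j²(1 1 2; 0 0 0) = Δ·Π!·Σ² = 2/15  (sign +1)
sum: t=0:+1/4 = 1/4
3j²(1 1 2; 1 1 -2) = Δ·Π!·Σ² = 1/5  (sign +1)
combine: 4πI² = 45·2/15·1/5 = 6/5
take √, sign +1: I = 0.30901936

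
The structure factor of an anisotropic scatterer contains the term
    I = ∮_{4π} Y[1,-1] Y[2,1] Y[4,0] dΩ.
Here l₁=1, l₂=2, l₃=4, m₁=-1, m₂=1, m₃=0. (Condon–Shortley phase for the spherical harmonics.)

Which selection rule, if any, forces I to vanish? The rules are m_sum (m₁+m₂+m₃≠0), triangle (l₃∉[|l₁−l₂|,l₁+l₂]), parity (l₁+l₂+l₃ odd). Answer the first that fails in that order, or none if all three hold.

triangle

Σmᵢ = 0  ✓
l₃∈[|l₁−l₂|,l₁+l₂]=[1,3], have l₃=4  ✗
Σlᵢ = 7 ⇒ odd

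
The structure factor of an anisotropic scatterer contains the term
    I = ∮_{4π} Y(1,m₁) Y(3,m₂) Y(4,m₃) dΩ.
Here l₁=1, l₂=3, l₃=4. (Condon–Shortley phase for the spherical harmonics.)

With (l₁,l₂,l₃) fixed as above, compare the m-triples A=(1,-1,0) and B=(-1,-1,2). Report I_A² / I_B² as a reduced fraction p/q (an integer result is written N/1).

2/5

l's match ⇒ only the (l;m) 3-j factors differ between A and B.
A: triangle coeff Δ(1,3,4) = 1/252; Σ_t [0,0]: t=0:+1/96 = 1/96; (3j)²=1/42 [(1 3 4; 1 -1 0)], sign=+1
B: triangle coeff Δ(1,3,4) = 1/252; Σ_t [0,0]: t=0:+1/96 = 1/96; (3j)²=5/84 [(1 3 4; -1 -1 2)], sign=+1
I_A²/I_B² = (1/42)/(5/84) = 2/5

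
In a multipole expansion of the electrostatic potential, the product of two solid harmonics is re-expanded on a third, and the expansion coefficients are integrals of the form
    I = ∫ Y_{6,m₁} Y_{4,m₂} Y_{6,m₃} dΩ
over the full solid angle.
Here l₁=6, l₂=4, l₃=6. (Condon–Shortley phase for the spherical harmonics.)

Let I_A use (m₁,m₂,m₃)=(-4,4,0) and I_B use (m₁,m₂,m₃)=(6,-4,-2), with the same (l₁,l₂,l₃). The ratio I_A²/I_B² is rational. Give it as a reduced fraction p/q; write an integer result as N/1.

70/11

l's match ⇒ only the (l;m) 3-j factors differ between A and B.
A: triangle coeff Δ(6,4,6) = 1/15315300; Σ_t [4,4]: t=4:+1/829440 = 1/829440; (3j)²=35/2431 [(6 4 6; -4 4 0)], sign=+1
B: triangle coeff Δ(6,4,6) = 1/15315300; Σ_t [0,0]: t=0:+1/23224320 = 1/23224320; (3j)²=1/442 [(6 4 6; 6 -4 -2)], sign=+1
I_A²/I_B² = (35/2431)/(1/442) = 70/11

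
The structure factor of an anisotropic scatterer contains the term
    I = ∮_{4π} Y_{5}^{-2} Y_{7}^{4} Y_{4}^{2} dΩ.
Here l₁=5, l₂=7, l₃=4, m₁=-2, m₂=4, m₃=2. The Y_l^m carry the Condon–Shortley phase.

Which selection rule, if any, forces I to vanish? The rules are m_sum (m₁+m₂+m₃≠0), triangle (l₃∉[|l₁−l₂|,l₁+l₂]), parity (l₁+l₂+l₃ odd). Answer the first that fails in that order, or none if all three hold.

m_sum

azimuthal sum: -2 + 4 + 2 = 4  ✗
2 ≤ 4 ≤ 12 (triangle on l)
L = 5 + 7 + 4 = 16 (even)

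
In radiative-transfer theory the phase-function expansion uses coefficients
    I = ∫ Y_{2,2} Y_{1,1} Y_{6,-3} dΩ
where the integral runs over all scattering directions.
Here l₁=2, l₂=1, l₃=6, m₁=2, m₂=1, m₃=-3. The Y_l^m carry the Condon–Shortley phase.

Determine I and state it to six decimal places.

0.000000

triangle: need 1≤l₃≤3, have 6; I=0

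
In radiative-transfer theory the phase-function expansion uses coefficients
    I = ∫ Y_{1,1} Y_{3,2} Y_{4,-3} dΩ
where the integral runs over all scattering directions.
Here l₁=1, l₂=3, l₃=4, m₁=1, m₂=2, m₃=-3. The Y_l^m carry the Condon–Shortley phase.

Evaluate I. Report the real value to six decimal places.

Checks pass: Σm=0; 8 even; l₃=4∈[2,4].
(2·1+1)(2·3+1)(2·4+1) = 189
Δ: 0! 2! 6! / 9! → 1/252
sum: t=0:+1/36 = 1/36
3j²(1 3 4; 0 0 0) = Δ·Π!·Σ² = 4/63  (sign +1)
sum: t=0:+1/240 = 1/240
3j²(1 3 4; 1 2 -3) = Δ·Π!·Σ² = 1/12  (sign -1)
combine: 4πI² = 189·4/63·1/12 = 1/1
take √, sign -1: I = -0.28209479

-0.282095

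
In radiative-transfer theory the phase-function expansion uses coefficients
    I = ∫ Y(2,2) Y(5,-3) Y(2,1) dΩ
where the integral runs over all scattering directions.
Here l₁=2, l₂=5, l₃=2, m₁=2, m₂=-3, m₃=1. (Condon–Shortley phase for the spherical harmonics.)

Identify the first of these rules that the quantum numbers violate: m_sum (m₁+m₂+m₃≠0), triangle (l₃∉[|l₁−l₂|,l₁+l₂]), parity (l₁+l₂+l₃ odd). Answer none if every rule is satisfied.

triangle

m₁+m₂+m₃ = 2 − 3 + 1 = 0  ✓
triangle: |2−5|=3 ≤ l₃=2 ≤ 2+5=7  ✗
parity: l₁+l₂+l₃ = 9 is odd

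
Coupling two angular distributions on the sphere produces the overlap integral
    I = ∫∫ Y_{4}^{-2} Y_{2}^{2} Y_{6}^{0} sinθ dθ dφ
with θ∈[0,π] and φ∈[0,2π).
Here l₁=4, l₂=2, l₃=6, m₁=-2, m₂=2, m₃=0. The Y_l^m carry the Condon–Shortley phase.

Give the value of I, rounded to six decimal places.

Rules hold: Σm=0, L=12 even, 2≤6≤6.
N = 9·5·13 = 585
Δ = 0!·8!·4!/13! = 1/6435
Racah Σ t=0..0: t=0:+1/2304 = 1/2304
⇒ 3j(4 2 6; 0 0 0)² = 5/143, sgn +1
Racah Σ t=0..0: t=0:+1/34560 = 1/34560
⇒ 3j(4 2 6; -2 2 0)² = 1/429, sgn +1
4πI² = N·(3j₀)²·(3jₘ)² = 75/1573
I = +1·√(0.0476796/4π) = 0.06159725

0.061597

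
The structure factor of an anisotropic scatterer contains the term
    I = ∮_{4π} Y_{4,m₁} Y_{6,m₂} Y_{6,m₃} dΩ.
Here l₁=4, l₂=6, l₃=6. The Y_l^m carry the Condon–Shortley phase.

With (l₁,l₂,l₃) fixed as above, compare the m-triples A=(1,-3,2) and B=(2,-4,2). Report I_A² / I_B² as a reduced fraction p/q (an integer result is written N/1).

l's match ⇒ only the (l;m) 3-j factors differ between A and B.
A: triangle coeff Δ(4,6,6) = 1/15315300; Σ_t [0,3]: t=0:+1/103680 t=1:−1/34560 t=2:+1/120960 t=3:−1/5806080 = -13/1161216; (3j)²=65/5236 [(4 6 6; 1 -3 2)], sign=-1
B: triangle coeff Δ(4,6,6) = 1/15315300; Σ_t [0,2]: t=0:+1/138240 t=1:−1/181440 t=2:+1/3870720 = 23/11612160; (3j)²=529/204204 [(4 6 6; 2 -4 2)], sign=+1
I_A²/I_B² = (65/5236)/(529/204204) = 2535/529

2535/529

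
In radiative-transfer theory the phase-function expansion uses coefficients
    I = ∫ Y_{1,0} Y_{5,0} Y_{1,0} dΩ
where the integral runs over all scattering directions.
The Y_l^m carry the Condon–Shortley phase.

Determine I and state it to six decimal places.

0.000000

|1−5|≤1≤1+5 violated ⇒ I = 0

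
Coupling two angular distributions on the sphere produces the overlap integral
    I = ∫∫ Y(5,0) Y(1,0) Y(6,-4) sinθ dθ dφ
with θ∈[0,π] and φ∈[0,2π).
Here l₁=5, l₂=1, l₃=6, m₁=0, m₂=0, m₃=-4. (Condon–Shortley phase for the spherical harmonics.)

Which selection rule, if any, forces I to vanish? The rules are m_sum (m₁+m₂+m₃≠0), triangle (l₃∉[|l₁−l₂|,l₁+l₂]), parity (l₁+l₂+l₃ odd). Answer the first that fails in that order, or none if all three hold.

m_sum

azimuthal sum: 0 + 0 − 4 = -4  ✗
4 ≤ 6 ≤ 6 (triangle on l)
L = 5 + 1 + 6 = 12 (even)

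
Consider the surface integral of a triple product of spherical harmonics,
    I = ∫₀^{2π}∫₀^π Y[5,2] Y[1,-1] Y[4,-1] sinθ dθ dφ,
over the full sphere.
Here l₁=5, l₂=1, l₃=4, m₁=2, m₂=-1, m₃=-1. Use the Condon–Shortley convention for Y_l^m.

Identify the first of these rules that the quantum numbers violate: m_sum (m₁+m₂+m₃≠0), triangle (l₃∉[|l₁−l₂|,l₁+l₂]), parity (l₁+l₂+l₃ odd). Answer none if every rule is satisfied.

none

azimuthal sum: 2 − 1 − 1 = 0  ✓
4 ≤ 4 ≤ 6 (triangle on l)  ✓
L = 5 + 1 + 4 = 10 (even)  ✓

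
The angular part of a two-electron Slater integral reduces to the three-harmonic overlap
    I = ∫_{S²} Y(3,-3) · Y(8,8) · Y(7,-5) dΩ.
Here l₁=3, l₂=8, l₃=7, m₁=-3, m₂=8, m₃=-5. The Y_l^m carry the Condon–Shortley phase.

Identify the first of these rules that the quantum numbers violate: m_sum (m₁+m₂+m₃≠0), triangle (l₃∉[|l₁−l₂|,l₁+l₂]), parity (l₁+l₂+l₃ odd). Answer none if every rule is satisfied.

m₁+m₂+m₃ = -3 + 8 − 5 = 0  ✓
triangle: |3−8|=5 ≤ l₃=7 ≤ 3+8=11  ✓
parity: l₁+l₂+l₃ = 18 is even  ✓

none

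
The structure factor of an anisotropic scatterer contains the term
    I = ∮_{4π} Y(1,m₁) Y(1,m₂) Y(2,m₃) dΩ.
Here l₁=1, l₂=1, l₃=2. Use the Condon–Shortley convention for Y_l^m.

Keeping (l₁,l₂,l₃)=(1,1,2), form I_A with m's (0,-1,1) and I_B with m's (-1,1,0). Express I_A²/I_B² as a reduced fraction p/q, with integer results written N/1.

Same 1,1,2: normalisation and zero-m 3j drop out of the ratio.
A: Δ: 0! 2! 2! / 5! → 1/30; sum: t=0:+1/2 = 1/2; 3j²(1 1 2; 0 -1 1) = Δ·Π!·Σ² = 1/10  (sign -1)
B: Δ: 0! 2! 2! / 5! → 1/30; sum: t=0:+1/4 = 1/4; 3j²(1 1 2; -1 1 0) = Δ·Π!·Σ² = 1/30  (sign +1)
I_A²/I_B² = (1/10)/(1/30) = 3/1

3/1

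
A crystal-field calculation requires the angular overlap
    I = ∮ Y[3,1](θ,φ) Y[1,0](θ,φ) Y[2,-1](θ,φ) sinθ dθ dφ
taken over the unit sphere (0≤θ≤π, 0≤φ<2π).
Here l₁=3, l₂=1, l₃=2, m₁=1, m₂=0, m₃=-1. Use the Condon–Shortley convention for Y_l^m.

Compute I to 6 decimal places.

-0.233597

m-sum 0 ✓  L=6 even ✓  2≤2≤4 ✓
Π(2lᵢ+1) = 7×3×5 = 105
triangle coeff Δ(3,1,2) = 1/105
Σ_t [1,1]: t=1:−1/4 = -1/4
(3j)²=3/35 [(3 1 2; 0 0 0)], sign=-1
Σ_t [1,1]: t=1:−1/6 = -1/6
(3j)²=8/105 [(3 1 2; 1 0 -1)], sign=+1
⇒ 4πI² = 24/35
I = (-1)√(24/35/(4π)) = -0.23359668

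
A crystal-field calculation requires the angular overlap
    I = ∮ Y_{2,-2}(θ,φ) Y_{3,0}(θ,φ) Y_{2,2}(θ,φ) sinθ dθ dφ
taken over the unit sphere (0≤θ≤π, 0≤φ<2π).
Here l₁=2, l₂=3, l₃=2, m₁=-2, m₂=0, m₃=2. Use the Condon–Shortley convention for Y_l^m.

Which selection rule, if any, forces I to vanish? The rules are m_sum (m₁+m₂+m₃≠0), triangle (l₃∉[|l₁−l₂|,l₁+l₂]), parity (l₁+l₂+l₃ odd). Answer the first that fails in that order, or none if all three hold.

parity

Σmᵢ = 0  ✓
l₃∈[|l₁−l₂|,l₁+l₂]=[1,5], have l₃=2  ✓
Σlᵢ = 7 ⇒ odd  ✗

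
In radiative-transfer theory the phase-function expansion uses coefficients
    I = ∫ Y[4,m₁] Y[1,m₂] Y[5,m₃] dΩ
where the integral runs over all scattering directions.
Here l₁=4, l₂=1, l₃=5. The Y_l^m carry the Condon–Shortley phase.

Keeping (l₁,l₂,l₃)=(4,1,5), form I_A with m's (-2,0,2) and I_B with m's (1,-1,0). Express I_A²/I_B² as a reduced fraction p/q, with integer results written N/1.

Same 4,1,5: normalisation and zero-m 3j drop out of the ratio.
A: Δ: 0! 8! 2! / 11! → 1/495; sum: t=0:+1/1440 = 1/1440; 3j²(4 1 5; -2 0 2) = Δ·Π!·Σ² = 7/165  (sign -1)
B: Δ: 0! 8! 2! / 11! → 1/495; sum: t=0:+1/1440 = 1/1440; 3j²(4 1 5; 1 -1 0) = Δ·Π!·Σ² = 2/99  (sign -1)
I_A²/I_B² = (7/165)/(2/99) = 21/10

21/10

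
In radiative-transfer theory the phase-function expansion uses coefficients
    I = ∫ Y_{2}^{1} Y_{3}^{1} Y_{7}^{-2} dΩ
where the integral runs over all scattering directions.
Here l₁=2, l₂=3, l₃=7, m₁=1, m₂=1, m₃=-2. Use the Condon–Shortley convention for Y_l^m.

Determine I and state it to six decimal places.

0.000000

triangle: need 1≤l₃≤5, have 7; I=0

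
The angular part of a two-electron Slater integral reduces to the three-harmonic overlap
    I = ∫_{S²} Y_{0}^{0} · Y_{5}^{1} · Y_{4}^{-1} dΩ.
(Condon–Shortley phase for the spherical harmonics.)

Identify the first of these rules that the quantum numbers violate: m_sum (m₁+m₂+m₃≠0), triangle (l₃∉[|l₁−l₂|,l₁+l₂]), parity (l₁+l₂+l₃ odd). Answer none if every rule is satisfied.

m₁+m₂+m₃ = 0 + 1 − 1 = 0  ✓
triangle: |0−5|=5 ≤ l₃=4 ≤ 0+5=5  ✗
parity: l₁+l₂+l₃ = 9 is odd

triangle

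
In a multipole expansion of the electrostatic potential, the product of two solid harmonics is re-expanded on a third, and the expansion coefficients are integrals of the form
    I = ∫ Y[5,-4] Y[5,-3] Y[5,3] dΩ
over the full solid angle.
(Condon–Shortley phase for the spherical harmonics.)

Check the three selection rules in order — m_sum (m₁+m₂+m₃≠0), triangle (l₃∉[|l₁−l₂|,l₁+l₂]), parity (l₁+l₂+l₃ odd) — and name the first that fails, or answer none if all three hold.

Σmᵢ = -4  ✗
l₃∈[|l₁−l₂|,l₁+l₂]=[0,10], have l₃=5
Σlᵢ = 15 ⇒ odd

m_sum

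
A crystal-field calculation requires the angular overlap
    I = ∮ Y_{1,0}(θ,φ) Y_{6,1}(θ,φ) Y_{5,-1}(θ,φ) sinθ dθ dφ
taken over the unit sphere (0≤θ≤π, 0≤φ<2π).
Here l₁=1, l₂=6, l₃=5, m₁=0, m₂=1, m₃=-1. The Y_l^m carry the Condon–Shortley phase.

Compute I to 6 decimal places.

-0.241725

Checks pass: Σm=0; 12 even; l₃=5∈[5,7].
(2·1+1)(2·6+1)(2·5+1) = 429
Δ: 2! 0! 10! / 13! → 1/858
sum: t=1:−1/14400 = -1/14400
3j²(1 6 5; 0 0 0) = Δ·Π!·Σ² = 6/143  (sign +1)
sum: t=1:−1/17280 = -1/17280
3j²(1 6 5; 0 1 -1) = Δ·Π!·Σ² = 35/858  (sign -1)
combine: 4πI² = 429·6/143·35/858 = 105/143
take √, sign -1: I = -0.24172507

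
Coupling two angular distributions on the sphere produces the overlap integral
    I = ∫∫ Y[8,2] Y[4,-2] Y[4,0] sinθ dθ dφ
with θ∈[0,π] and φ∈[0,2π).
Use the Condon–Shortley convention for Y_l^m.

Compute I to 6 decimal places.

0.187970

Rules hold: Σm=0, L=16 even, 4≤4≤12.
N = 17·9·9 = 1377
Δ = 8!·8!·0!/17! = 1/218790
Racah Σ t=4..4: t=4:+1/331776 = 1/331776
⇒ 3j(8 4 4; 0 0 0)² = 490/21879, sgn +1
Racah Σ t=2..2: t=2:+1/829440 = 1/829440
⇒ 3j(8 4 4; 2 -2 0)² = 35/2431, sgn +1
4πI² = N·(3j₀)²·(3jₘ)² = 154350/347633
I = +1·√(0.444003/4π) = 0.18796972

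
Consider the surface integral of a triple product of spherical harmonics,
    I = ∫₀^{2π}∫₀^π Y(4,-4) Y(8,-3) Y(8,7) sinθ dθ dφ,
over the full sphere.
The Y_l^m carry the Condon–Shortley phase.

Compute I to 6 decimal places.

-0.067663

m-sum 0 ✓  L=20 even ✓  4≤8≤12 ✓
Π(2lᵢ+1) = 9×17×17 = 2601
triangle coeff Δ(4,8,8) = 1/185175900
Σ_t [0,4]: t=0:+1/557383680 t=1:−1/21772800 t=2:+1/8294400 t=3:−1/21772800 t=4:+1/557383680 = 1/30965760
(3j)²=36/4199 [(4 8 8; 0 0 0)], sign=+1
Σ_t [4,4]: t=4:+1/22992076800 = 1/22992076800
(3j)²=5/1938 [(4 8 8; -4 -3 7)], sign=-1
⇒ 4πI² = 270/4693
I = (-1)√(270/4693/(4π)) = -0.06766307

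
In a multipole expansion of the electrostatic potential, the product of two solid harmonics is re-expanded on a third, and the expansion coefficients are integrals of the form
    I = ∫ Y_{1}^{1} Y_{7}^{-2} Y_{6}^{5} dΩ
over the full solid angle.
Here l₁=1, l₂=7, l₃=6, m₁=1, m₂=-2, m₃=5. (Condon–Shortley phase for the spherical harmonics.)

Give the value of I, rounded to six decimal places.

0.000000

Σmᵢ = 4 ≠ 0, so the φ-integral vanishes; I = 0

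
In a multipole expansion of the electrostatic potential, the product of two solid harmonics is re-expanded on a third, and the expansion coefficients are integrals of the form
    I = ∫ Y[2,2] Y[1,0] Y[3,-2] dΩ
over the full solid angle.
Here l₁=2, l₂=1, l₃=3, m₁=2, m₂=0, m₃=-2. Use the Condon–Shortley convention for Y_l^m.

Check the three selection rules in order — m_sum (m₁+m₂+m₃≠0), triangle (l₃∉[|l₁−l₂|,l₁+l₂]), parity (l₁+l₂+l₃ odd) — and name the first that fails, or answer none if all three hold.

azimuthal sum: 2 + 0 − 2 = 0  ✓
1 ≤ 3 ≤ 3 (triangle on l)  ✓
L = 2 + 1 + 3 = 6 (even)  ✓

none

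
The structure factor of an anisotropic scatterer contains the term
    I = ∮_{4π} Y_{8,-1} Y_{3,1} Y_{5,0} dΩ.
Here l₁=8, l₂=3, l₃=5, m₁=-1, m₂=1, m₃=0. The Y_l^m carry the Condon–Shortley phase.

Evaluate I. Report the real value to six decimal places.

Checks pass: Σm=0; 16 even; l₃=5∈[5,11].
(2·8+1)(2·3+1)(2·5+1) = 1309
Δ: 6! 10! 0! / 17! → 1/136136
sum: t=3:−1/518400 = -1/518400
3j²(8 3 5; 0 0 0) = Δ·Π!·Σ² = 56/2431  (sign +1)
sum: t=4:+1/691200 = 1/691200
3j²(8 3 5; -1 1 0) = Δ·Π!·Σ² = 189/9724  (sign -1)
combine: 4πI² = 1309·56/2431·189/9724 = 18522/31603
take √, sign -1: I = -0.21596076

-0.215961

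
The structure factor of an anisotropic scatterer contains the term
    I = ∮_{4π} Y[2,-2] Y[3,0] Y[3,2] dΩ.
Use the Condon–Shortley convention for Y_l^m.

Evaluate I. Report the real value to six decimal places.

-0.188063

Rules hold: Σm=0, L=8 even, 1≤3≤5.
N = 5·7·7 = 245
Δ = 2!·2!·4!/9! = 1/3780
Racah Σ t=0..2: t=0:+1/24 t=1:−1/4 t=2:+1/24 = -1/6
⇒ 3j(2 3 3; 0 0 0)² = 4/105, sgn +1
Racah Σ t=2..2: t=2:+1/24 = 1/24
⇒ 3j(2 3 3; -2 0 2)² = 1/21, sgn -1
4πI² = N·(3j₀)²·(3jₘ)² = 4/9
I = -1·√(0.444444/4π) = -0.18806319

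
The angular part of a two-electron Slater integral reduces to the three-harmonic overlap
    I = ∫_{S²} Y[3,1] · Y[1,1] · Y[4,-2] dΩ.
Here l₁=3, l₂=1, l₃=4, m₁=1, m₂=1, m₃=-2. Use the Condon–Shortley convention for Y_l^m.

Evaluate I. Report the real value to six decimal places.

0.238414

m-sum 0 ✓  L=8 even ✓  2≤4≤4 ✓
Π(2lᵢ+1) = 7×3×9 = 189
triangle coeff Δ(3,1,4) = 1/252
Σ_t [0,0]: t=0:+1/36 = 1/36
(3j)²=4/63 [(3 1 4; 0 0 0)], sign=+1
Σ_t [0,0]: t=0:+1/96 = 1/96
(3j)²=5/84 [(3 1 4; 1 1 -2)], sign=+1
⇒ 4πI² = 5/7
I = (+1)√(5/7/(4π)) = 0.23841361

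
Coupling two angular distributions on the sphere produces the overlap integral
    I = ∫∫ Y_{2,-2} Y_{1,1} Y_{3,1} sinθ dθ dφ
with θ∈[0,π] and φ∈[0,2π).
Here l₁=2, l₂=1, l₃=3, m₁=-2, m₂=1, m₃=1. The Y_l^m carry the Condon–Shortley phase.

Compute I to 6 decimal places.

-0.082589

m-sum 0 ✓  L=6 even ✓  1≤3≤3 ✓
Π(2lᵢ+1) = 5×3×7 = 105
triangle coeff Δ(2,1,3) = 1/105
Σ_t [0,0]: t=0:+1/4 = 1/4
(3j)²=3/35 [(2 1 3; 0 0 0)], sign=-1
Σ_t [0,0]: t=0:+1/48 = 1/48
(3j)²=1/105 [(2 1 3; -2 1 1)], sign=+1
⇒ 4πI² = 3/35
I = (-1)√(3/35/(4π)) = -0.08258890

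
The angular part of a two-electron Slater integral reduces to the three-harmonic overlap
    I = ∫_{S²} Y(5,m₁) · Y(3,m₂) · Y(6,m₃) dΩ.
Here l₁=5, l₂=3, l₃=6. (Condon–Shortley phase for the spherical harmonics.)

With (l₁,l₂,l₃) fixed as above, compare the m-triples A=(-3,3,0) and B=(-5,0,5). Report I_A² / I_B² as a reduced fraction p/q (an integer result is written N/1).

Shared (l₁,l₂,l₃)=(5,3,6): N and (l;000)² cancel in I_A²/I_B².
A: Δ = 2!·8!·4!/15! = 1/675675; Racah Σ t=2..2: t=2:+1/69120 = 1/69120; ⇒ 3j(5 3 6; -3 3 0)² = 4/429, sgn +1
B: Δ = 2!·8!·4!/15! = 1/675675; Racah Σ t=2..2: t=2:+1/483840 = 1/483840; ⇒ 3j(5 3 6; -5 0 5)² = 3/91, sgn -1
I_A²/I_B² = (4/429)/(3/91) = 28/99

28/99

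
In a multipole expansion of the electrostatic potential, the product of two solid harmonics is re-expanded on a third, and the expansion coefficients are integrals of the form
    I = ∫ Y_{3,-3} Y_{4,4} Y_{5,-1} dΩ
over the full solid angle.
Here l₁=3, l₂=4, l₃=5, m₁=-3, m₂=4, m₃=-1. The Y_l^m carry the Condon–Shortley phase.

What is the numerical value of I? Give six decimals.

0.050679

Rules hold: Σm=0, L=12 even, 1≤5≤7.
N = 7·9·11 = 693
Δ = 2!·4!·6!/13! = 1/180180
Racah Σ t=0..2: t=0:+1/576 t=1:−1/144 t=2:+1/576 = -1/288
⇒ 3j(3 4 5; 0 0 0)² = 20/1001, sgn +1
Racah Σ t=2..2: t=2:+1/34560 = 1/34560
⇒ 3j(3 4 5; -3 4 -1)² = 1/429, sgn +1
4πI² = N·(3j₀)²·(3jₘ)² = 60/1859
I = +1·√(0.0322754/4π) = 0.05067935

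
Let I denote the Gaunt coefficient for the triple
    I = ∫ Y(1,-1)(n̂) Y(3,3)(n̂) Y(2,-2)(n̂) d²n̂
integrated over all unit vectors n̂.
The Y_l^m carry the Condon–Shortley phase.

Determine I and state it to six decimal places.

Rules hold: Σm=0, L=6 even, 2≤2≤4.
N = 3·7·5 = 105
Δ = 2!·0!·4!/7! = 1/105
Racah Σ t=1..1: t=1:−1/4 = -1/4
⇒ 3j(1 3 2; 0 0 0)² = 3/35, sgn -1
Racah Σ t=2..2: t=2:+1/48 = 1/48
⇒ 3j(1 3 2; -1 3 -2)² = 1/7, sgn +1
4πI² = N·(3j₀)²·(3jₘ)² = 9/7
I = -1·√(1.28571/4π) = -0.31986543

-0.319865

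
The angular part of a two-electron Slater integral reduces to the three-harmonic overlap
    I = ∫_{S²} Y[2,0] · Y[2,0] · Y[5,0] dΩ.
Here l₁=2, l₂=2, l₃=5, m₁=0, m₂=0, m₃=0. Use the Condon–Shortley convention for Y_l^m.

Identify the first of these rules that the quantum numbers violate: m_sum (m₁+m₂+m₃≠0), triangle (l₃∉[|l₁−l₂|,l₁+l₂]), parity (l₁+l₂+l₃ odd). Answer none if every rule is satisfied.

triangle

m₁+m₂+m₃ = 0 + 0 + 0 = 0  ✓
triangle: |2−2|=0 ≤ l₃=5 ≤ 2+2=4  ✗
parity: l₁+l₂+l₃ = 9 is odd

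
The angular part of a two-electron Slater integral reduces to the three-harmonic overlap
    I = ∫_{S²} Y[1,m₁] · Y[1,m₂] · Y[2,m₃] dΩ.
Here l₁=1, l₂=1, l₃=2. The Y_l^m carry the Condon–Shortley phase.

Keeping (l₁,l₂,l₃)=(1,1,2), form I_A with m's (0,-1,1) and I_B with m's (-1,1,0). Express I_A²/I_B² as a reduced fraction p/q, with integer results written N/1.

Same 1,1,2: normalisation and zero-m 3j drop out of the ratio.
A: Δ: 0! 2! 2! / 5! → 1/30; sum: t=0:+1/2 = 1/2; 3j²(1 1 2; 0 -1 1) = Δ·Π!·Σ² = 1/10  (sign -1)
B: Δ: 0! 2! 2! / 5! → 1/30; sum: t=0:+1/4 = 1/4; 3j²(1 1 2; -1 1 0) = Δ·Π!·Σ² = 1/30  (sign +1)
I_A²/I_B² = (1/10)/(1/30) = 3/1

3/1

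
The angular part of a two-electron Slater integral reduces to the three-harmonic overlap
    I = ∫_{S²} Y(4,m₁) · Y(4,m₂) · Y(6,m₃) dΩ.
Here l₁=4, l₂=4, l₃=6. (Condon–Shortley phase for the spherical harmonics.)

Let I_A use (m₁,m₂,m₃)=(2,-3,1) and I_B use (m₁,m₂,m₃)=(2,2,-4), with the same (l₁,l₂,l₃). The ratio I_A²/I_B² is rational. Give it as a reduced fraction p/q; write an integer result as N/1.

Shared (l₁,l₂,l₃)=(4,4,6): N and (l;000)² cancel in I_A²/I_B².
A: Δ = 2!·6!·6!/15! = 1/1261260; Racah Σ t=0..1: t=0:+1/11520 t=1:−1/86400 = 13/172800; ⇒ 3j(4 4 6; 2 -3 1)² = 13/660, sgn -1
B: Δ = 2!·6!·6!/15! = 1/1261260; Racah Σ t=0..2: t=0:+1/69120 t=1:−1/14400 t=2:+1/69120 = -7/172800; ⇒ 3j(4 4 6; 2 2 -4)² = 14/715, sgn -1
I_A²/I_B² = (13/660)/(14/715) = 169/168

169/168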